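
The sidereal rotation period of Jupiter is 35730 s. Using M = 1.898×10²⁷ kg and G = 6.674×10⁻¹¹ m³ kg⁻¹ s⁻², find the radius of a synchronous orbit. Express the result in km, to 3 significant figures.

μ = GM = 6.674×10⁻¹¹ × 1.898×10²⁷ = 1.267×10¹⁷ m³/s².
A synchronous orbit has period T, so by Kepler's third law a = (μT²/4π²)^(1/3).
μT²/4π² = 1.267×10¹⁷ × (3.573×10⁴)² / 39.48 = 4.096×10²⁴ m³.
a = 1.600×10⁸ m = 1.6000×10⁵ km.

r_sync ≈ 1.60×10⁵ km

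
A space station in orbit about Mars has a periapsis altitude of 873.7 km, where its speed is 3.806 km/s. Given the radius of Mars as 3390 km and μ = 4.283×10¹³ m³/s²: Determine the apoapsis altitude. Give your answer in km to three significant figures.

r_p = 3390 + 873.7 = 4263.7 km = 4.264×10⁶ m.
Specific energy ε = v²/2 − μ/r = -2.802×10⁶ J/kg, so a = −μ/(2ε) = 7.642×10⁶ m.
The apsides satisfy r_p + r_a = 2a, so the apoapsis radius is 2a − r_p = 1.102×10⁷ m = 11019 km.
Apoapsis altitude = 11019 − 3390 = 7629.4 km.

apoapsis altitude ≈ 7630 km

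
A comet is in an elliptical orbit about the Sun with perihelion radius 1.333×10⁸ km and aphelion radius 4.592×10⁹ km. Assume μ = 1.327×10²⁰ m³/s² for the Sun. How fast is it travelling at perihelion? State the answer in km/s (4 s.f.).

v ≈ 43.99 km/s

Semi-major axis a = (r_p + r_a)/2 = 2.3626×10⁹ km = 2.363×10¹² m.
Vis-viva: v² = μ(2/r − 1/a) = 1.327×10²⁰ × (1.500×10⁻¹¹ − 4.233×10⁻¹³) = 1.935×10⁹ m²/s².
v = 43990 m/s = 43.99 km/s.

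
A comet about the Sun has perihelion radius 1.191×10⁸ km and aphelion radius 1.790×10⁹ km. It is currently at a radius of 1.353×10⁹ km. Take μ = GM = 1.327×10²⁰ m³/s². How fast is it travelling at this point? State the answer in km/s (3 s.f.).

Semi-major axis a = (r_p + r_a)/2 = 9.5455×10⁸ km = 9.546×10¹¹ m.
Vis-viva: v² = μ(2/r − 1/a) = 1.327×10²⁰ × (1.478×10⁻¹² − 1.048×10⁻¹²) = 5.714×10⁷ m²/s².
v = 7559 m/s = 7.559 km/s.

v ≈ 7.56 km/s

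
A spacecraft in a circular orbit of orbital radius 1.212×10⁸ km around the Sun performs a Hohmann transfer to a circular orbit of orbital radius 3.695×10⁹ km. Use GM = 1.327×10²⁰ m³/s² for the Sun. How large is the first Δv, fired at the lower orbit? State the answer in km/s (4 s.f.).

Δv ≈ 12.96 km/s

r₁ = 1.212×10⁸ km = 1.212×10¹¹ m.
r₂ = 3.695×10⁹ km = 3.695×10¹² m.
Transfer ellipse a_t = (r₁ + r₂)/2 = 1.908×10¹² m.
At r₁: circular v_c1 = √(μ/r₁) = 33090 m/s; transfer-perihelion v_p = √[μ(2/r₁ − 1/a_t)] = 46050 m/s.
Δv₁ = v_p − v_c1 = 12960 m/s.
= 12.96 km/s.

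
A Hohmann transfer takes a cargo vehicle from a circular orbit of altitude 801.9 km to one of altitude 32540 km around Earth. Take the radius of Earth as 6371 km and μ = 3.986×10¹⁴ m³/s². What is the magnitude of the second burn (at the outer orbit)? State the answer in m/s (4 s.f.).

r₁ = 6371 + 801.9 = 7172.9 km = 7.1729×10⁶ m.
r₂ = 6371 + 32540 = 38911 km = 3.8911×10⁷ m.
Transfer ellipse a_t = (r₁ + r₂)/2 = 2.304×10⁷ m.
At r₁: circular v_c1 = √(μ/r₁) = 7455 m/s; transfer-perigee v_p = √[μ(2/r₁ − 1/a_t)] = 9687 m/s.
At r₂: circular v_c2 = √(μ/r₂) = 3201 m/s; transfer-apogee v_a = √[μ(2/r₂ − 1/a_t)] = 1786 m/s.
Δv₂ = v_c2 − v_a = 1415 m/s.

Δv ≈ 1415 m/s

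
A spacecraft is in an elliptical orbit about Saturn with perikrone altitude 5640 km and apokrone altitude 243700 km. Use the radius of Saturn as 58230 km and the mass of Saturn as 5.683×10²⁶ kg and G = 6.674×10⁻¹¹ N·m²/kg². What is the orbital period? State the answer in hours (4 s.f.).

μ = GM = 6.674×10⁻¹¹ × 5.683×10²⁶ = 3.793×10¹⁶ m³/s².
r_p = 58230 + 5640 = 63870 km = 6.3870×10⁷ m.
r_a = 58230 + 243700 = 301930 km = 3.0193×10⁸ m.
Semi-major axis a = (r_p + r_a)/2 = (63870 + 3.0193×10⁵)/2 = 1.8290×10⁵ km = 1.829×10⁸ m.
By Kepler's third law T = 2π√(a³/μ) = 2π × 1.270×10⁴ = 7.980×10⁴ s.
= 22.17 hours.

T ≈ 22.17 hours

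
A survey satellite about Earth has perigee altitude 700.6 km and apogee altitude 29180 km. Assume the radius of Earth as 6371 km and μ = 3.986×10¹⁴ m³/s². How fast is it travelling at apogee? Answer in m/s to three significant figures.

r_p = 6371 + 700.6 = 7071.6 km = 7.0716×10⁶ m.
r_a = 6371 + 29180 = 35551 km = 3.5551×10⁷ m.
Semi-major axis a = (r_p + r_a)/2 = 21311 km = 2.131×10⁷ m.
Vis-viva: v² = μ(2/r − 1/a) = 3.986×10¹⁴ × (5.626×10⁻⁸ − 4.692×10⁻⁸) = 3.720×10⁶ m²/s².
v = 1929 m/s.

v ≈ 1930 m/s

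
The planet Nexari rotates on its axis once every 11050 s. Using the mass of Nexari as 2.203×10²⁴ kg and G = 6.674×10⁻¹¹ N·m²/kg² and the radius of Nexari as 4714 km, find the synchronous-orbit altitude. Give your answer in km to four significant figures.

μ = GM = 6.674×10⁻¹¹ × 2.203×10²⁴ = 1.470×10¹⁴ m³/s².
A synchronous orbit has period T, so by Kepler's third law a = (μT²/4π²)^(1/3).
μT²/4π² = 1.470×10¹⁴ × (1.105×10⁴)² / 39.48 = 4.547×10²⁰ m³.
a = 7.690×10⁶ m = 7689.9 km.
Altitude h = a − R = 7689.9 − 4714 = 2975.9 km.

h_sync ≈ 2976 km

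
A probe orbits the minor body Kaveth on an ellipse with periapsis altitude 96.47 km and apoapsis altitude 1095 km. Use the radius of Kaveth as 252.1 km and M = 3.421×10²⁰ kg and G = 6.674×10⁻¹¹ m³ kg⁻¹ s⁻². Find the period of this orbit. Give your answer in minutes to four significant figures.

μ = GM = 6.674×10⁻¹¹ × 3.421×10²⁰ = 2.283×10¹⁰ m³/s².
r_p = 252.1 + 96.47 = 348.57 km = 3.4857×10⁵ m.
r_a = 252.1 + 1095 = 1347.1 km = 1.3471×10⁶ m.
Semi-major axis a = (r_p + r_a)/2 = (348.57 + 1347.1)/2 = 847.83 km = 8.478×10⁵ m.
By Kepler's third law T = 2π√(a³/μ) = 2π × 5.167×10³ = 3.246×10⁴ s.
= 541.0 minutes.

T ≈ 541.0 minutes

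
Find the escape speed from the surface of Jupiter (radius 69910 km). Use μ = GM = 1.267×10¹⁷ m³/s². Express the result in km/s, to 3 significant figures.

r = R = 6.991×10⁷ m.
Escape speed v_esc = √(2μ/r) = √(2 × 1.267×10¹⁷ / 6.991×10⁷) = √(3.625×10⁹) = 60210 m/s.
= 60.21 km/s.

v_esc ≈ 60.2 km/s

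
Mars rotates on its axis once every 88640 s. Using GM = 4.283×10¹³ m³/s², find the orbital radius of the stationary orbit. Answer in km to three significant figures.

r_sync ≈ 20400 km

A synchronous orbit has period T, so by Kepler's third law a = (μT²/4π²)^(1/3).
μT²/4π² = 4.283×10¹³ × (8.864×10⁴)² / 39.48 = 8.524×10²¹ m³.
a = 2.043×10⁷ m = 20428 km.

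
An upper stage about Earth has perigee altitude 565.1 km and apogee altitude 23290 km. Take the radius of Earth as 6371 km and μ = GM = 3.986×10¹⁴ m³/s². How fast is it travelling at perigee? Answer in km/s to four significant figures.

r_p = 6371 + 565.1 = 6936.1 km = 6.9361×10⁶ m.
r_a = 6371 + 23290 = 29661 km = 2.9661×10⁷ m.
Semi-major axis a = (r_p + r_a)/2 = 18299 km = 1.830×10⁷ m.
Vis-viva: v² = μ(2/r − 1/a) = 3.986×10¹⁴ × (2.883×10⁻⁷ − 5.465×10⁻⁸) = 9.315×10⁷ m²/s².
v = 9652 m/s = 9.652 km/s.

v ≈ 9.652 km/s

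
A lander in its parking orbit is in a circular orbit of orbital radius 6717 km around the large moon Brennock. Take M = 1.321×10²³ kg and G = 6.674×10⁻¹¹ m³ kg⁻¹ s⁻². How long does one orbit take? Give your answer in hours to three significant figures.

T ≈ 10.2 hours

μ = GM = 6.674×10⁻¹¹ × 1.321×10²³ = 8.816×10¹² m³/s².
r = 6717 km = 6.717×10⁶ m.
Kepler's third law: T = 2π√(r³/μ) = 2π√((6.717×10⁶)³ / 8.816×10¹²).
r³/μ = 3.437×10⁷ s², so T = 2π × 5.863×10³ = 3.684×10⁴ s.
Converting: 3.684×10⁴ s ÷ 3600 = 10.23 hours.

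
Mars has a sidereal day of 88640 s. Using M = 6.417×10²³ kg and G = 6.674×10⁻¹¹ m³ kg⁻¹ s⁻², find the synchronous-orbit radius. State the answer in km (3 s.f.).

μ = GM = 6.674×10⁻¹¹ × 6.417×10²³ = 4.283×10¹³ m³/s².
A synchronous orbit has period T, so by Kepler's third law a = (μT²/4π²)^(1/3).
μT²/4π² = 4.283×10¹³ × (8.864×10⁴)² / 39.48 = 8.524×10²¹ m³.
a = 2.043×10⁷ m = 20427 km.

r_sync ≈ 20400 km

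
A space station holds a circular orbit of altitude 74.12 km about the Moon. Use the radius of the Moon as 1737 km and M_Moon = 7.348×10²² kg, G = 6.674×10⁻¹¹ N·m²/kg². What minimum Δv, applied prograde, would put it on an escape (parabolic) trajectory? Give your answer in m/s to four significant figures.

μ = GM = 6.674×10⁻¹¹ × 7.348×10²² = 4.904×10¹² m³/s².
r = 1737 + 74.12 = 1811.1 km = 1.8111×10⁶ m.
Circular speed v_c = √(μ/r) = 1646 m/s.
Escape speed v_esc = √(2μ/r) = √2 × v_c = 2327 m/s.
Δv = v_esc − v_c = 681.6 m/s.

Δv ≈ 681.6 m/s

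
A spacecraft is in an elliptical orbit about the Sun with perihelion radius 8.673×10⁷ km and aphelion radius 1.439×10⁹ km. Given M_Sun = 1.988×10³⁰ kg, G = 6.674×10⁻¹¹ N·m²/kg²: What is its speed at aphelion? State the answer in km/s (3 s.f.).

v ≈ 3.24 km/s

μ = GM = 6.674×10⁻¹¹ × 1.988×10³⁰ = 1.327×10²⁰ m³/s².
Semi-major axis a = (r_p + r_a)/2 = 7.6286×10⁸ km = 7.629×10¹¹ m.
Vis-viva: v² = μ(2/r − 1/a) = 1.327×10²⁰ × (1.390×10⁻¹² − 1.311×10⁻¹²) = 1.048×10⁷ m²/s².
v = 3238 m/s = 3.238 km/s.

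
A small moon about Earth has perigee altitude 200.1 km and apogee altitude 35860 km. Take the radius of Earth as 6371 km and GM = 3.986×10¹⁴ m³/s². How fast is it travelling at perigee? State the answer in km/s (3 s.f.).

v ≈ 10.2 km/s

r_p = 6371 + 200.1 = 6571.1 km = 6.5711×10⁶ m.
r_a = 6371 + 35860 = 42231 km = 4.2231×10⁷ m.
Semi-major axis a = (r_p + r_a)/2 = 24401 km = 2.440×10⁷ m.
Vis-viva: v² = μ(2/r − 1/a) = 3.986×10¹⁴ × (3.044×10⁻⁷ − 4.098×10⁻⁸) = 1.050×10⁸ m²/s².
v = 10250 m/s = 10.25 km/s.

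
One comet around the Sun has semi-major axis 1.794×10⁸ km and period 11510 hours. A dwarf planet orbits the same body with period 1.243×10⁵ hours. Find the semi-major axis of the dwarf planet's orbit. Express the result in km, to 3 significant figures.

a₂ ≈ 8.77×10⁸ km

Kepler's third law: a³ ∝ T², so a₂ = a₁ (T₂/T₁)^(2/3).
T₂/T₁ = 10.80, (T₂/T₁)^(2/3) = 4.886.
a₂ = 1.794×10⁸ × 4.886 = 8.765×10⁸ km.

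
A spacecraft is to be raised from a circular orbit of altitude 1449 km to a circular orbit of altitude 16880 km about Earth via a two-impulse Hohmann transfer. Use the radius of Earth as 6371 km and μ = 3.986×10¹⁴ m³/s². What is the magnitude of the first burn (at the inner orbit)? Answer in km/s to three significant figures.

r₁ = 6371 + 1449 = 7820.0 km = 7.8200×10⁶ m.
r₂ = 6371 + 16880 = 23251 km = 2.3251×10⁷ m.
Transfer ellipse a_t = (r₁ + r₂)/2 = 1.554×10⁷ m.
At r₁: circular v_c1 = √(μ/r₁) = 7139 m/s; transfer-perigee v_p = √[μ(2/r₁ − 1/a_t)] = 8734 m/s.
Δv₁ = v_p − v_c1 = 1595 m/s.
= 1.595 km/s.

Δv ≈ 1.59 km/s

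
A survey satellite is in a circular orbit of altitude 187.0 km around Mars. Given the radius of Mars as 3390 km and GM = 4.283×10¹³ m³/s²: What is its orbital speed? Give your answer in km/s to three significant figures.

r = 3390 + 187.0 = 3577.0 km = 3.5770×10⁶ m.
For a circular orbit v = √(μ/r) = √(4.283×10¹³ / 3.577×10⁶) = √(1.197×10⁷) = 3460 m/s.
That is 3.460 km/s.

v ≈ 3.46 km/s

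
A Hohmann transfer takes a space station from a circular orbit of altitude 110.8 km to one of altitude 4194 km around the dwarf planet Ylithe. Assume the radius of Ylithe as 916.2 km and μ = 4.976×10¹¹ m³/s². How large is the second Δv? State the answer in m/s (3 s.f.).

r₁ = 916.2 + 110.8 = 1027.0 km = 1.0270×10⁶ m.
r₂ = 916.2 + 4194 = 5110.2 km = 5.1102×10⁶ m.
Transfer ellipse a_t = (r₁ + r₂)/2 = 3.069×10⁶ m.
At r₁: circular v_c1 = √(μ/r₁) = 696.1 m/s; transfer-periapsis v_p = √[μ(2/r₁ − 1/a_t)] = 898.3 m/s.
At r₂: circular v_c2 = √(μ/r₂) = 312.0 m/s; transfer-apoapsis v_a = √[μ(2/r₂ − 1/a_t)] = 180.5 m/s.
Δv₂ = v_c2 − v_a = 131.5 m/s.

Δv ≈ 132 m/s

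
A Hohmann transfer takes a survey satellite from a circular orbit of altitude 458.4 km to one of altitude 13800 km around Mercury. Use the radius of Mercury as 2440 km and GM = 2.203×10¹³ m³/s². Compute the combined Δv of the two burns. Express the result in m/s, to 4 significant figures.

r₁ = 2440 + 458.4 = 2898.4 km = 2.8984×10⁶ m.
r₂ = 2440 + 13800 = 16240 km = 1.6240×10⁷ m.
Transfer ellipse a_t = (r₁ + r₂)/2 = 9.569×10⁶ m.
At r₁: circular v_c1 = √(μ/r₁) = 2757 m/s; transfer-periherm v_p = √[μ(2/r₁ − 1/a_t)] = 3592 m/s.
Δv₁ = v_p − v_c1 = 834.6 m/s.
At r₂: circular v_c2 = √(μ/r₂) = 1165 m/s; transfer-apoherm v_a = √[μ(2/r₂ − 1/a_t)] = 641.0 m/s.
Δv₂ = v_c2 − v_a = 523.7 m/s.
Total Δv = Δv₁ + Δv₂ = 1358 m/s.

Δv_total ≈ 1358 m/s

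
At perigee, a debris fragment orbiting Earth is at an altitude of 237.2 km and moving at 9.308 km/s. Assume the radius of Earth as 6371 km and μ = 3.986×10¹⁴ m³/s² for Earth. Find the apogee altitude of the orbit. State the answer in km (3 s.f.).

r_p = 6371 + 237.2 = 6608.2 km = 6.608×10⁶ m.
Specific energy ε = v²/2 − μ/r = -1.700×10⁷ J/kg, so a = −μ/(2ε) = 1.172×10⁷ m.
The apsides satisfy r_p + r_a = 2a, so the apogee radius is 2a − r_p = 1.684×10⁷ m = 16839 km.
Apogee altitude = 16839 − 6371 = 10468 km.

apogee altitude ≈ 10500 km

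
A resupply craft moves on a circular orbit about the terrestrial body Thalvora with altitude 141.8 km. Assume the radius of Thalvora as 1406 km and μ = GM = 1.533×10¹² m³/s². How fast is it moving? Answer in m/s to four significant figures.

v ≈ 995.2 m/s

r = 1406 + 141.8 = 1547.8 km = 1.5478×10⁶ m.
For a circular orbit v = √(μ/r) = √(1.533×10¹² / 1.548×10⁶) = √(9.904×10⁵) = 995.2 m/s.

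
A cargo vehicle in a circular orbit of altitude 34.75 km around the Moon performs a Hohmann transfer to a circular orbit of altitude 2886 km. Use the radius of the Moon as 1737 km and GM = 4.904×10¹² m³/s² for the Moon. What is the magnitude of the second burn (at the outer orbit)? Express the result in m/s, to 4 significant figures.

r₁ = 1737 + 34.75 = 1771.8 km = 1.7718×10⁶ m.
r₂ = 1737 + 2886 = 4623.0 km = 4.6230×10⁶ m.
Transfer ellipse a_t = (r₁ + r₂)/2 = 3.197×10⁶ m.
At r₁: circular v_c1 = √(μ/r₁) = 1664 m/s; transfer-perilune v_p = √[μ(2/r₁ − 1/a_t)] = 2001 m/s.
At r₂: circular v_c2 = √(μ/r₂) = 1030 m/s; transfer-apolune v_a = √[μ(2/r₂ − 1/a_t)] = 766.7 m/s.
Δv₂ = v_c2 − v_a = 263.3 m/s.

Δv ≈ 263.3 m/s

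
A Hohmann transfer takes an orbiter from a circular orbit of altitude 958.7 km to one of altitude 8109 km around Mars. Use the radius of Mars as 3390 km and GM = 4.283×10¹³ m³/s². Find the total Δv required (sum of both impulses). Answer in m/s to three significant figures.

r₁ = 3390 + 958.7 = 4348.7 km = 4.3487×10⁶ m.
r₂ = 3390 + 8109 = 11499 km = 1.1499×10⁷ m.
Transfer ellipse a_t = (r₁ + r₂)/2 = 7.924×10⁶ m.
At r₁: circular v_c1 = √(μ/r₁) = 3138 m/s; transfer-periapsis v_p = √[μ(2/r₁ − 1/a_t)] = 3781 m/s.
Δv₁ = v_p − v_c1 = 642.3 m/s.
At r₂: circular v_c2 = √(μ/r₂) = 1930 m/s; transfer-apoapsis v_a = √[μ(2/r₂ − 1/a_t)] = 1430 m/s.
Δv₂ = v_c2 − v_a = 500.2 m/s.
Total Δv = Δv₁ + Δv₂ = 1142 m/s.

Δv_total ≈ 1140 m/s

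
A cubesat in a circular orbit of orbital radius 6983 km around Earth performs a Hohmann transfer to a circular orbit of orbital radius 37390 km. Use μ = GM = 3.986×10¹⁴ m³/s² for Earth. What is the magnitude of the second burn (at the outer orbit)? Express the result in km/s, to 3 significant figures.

Δv ≈ 1.43 km/s

r₁ = 6983 km = 6.983×10⁶ m.
r₂ = 37390 km = 3.739×10⁷ m.
Transfer ellipse a_t = (r₁ + r₂)/2 = 2.219×10⁷ m.
At r₁: circular v_c1 = √(μ/r₁) = 7555 m/s; transfer-perigee v_p = √[μ(2/r₁ − 1/a_t)] = 9808 m/s.
At r₂: circular v_c2 = √(μ/r₂) = 3265 m/s; transfer-apogee v_a = √[μ(2/r₂ − 1/a_t)] = 1832 m/s.
Δv₂ = v_c2 − v_a = 1433 m/s.
= 1.433 km/s.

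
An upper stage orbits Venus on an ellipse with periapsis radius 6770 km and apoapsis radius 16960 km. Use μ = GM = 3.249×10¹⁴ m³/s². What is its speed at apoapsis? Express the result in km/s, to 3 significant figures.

v ≈ 3.31 km/s

Semi-major axis a = (r_p + r_a)/2 = 11865 km = 1.186×10⁷ m.
Vis-viva: v² = μ(2/r − 1/a) = 3.249×10¹⁴ × (1.179×10⁻⁷ − 8.428×10⁻⁸) = 1.093×10⁷ m²/s².
v = 3306 m/s = 3.306 km/s.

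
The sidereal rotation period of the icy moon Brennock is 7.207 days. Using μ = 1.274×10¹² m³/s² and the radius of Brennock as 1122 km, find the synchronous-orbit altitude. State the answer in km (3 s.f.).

T = 7.207 days = 6.227×10⁵ s.
A synchronous orbit has period T, so by Kepler's third law a = (μT²/4π²)^(1/3).
μT²/4π² = 1.274×10¹² × (6.227×10⁵)² / 39.48 = 1.251×10²² m³.
a = 2.322×10⁷ m = 23216 km.
Altitude h = a − R = 23216 − 1122 = 22094 km.

h_sync ≈ 22100 km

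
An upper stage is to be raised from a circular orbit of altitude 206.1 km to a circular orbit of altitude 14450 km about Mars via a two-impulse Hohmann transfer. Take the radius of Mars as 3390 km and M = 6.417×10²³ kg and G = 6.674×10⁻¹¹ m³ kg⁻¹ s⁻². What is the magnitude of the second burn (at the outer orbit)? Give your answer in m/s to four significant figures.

μ = GM = 6.674×10⁻¹¹ × 6.417×10²³ = 4.283×10¹³ m³/s².
r₁ = 3390 + 206.1 = 3596.1 km = 3.5961×10⁶ m.
r₂ = 3390 + 14450 = 17840 km = 1.7840×10⁷ m.
Transfer ellipse a_t = (r₁ + r₂)/2 = 1.072×10⁷ m.
At r₁: circular v_c1 = √(μ/r₁) = 3451 m/s; transfer-periapsis v_p = √[μ(2/r₁ − 1/a_t)] = 4452 m/s.
At r₂: circular v_c2 = √(μ/r₂) = 1549 m/s; transfer-apoapsis v_a = √[μ(2/r₂ − 1/a_t)] = 897.5 m/s.
Δv₂ = v_c2 − v_a = 651.9 m/s.

Δv ≈ 651.9 m/s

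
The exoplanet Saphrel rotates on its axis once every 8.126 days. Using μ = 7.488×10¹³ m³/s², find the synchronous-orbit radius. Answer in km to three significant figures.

T = 8.126 days = 7.021×10⁵ s.
A synchronous orbit has period T, so by Kepler's third law a = (μT²/4π²)^(1/3).
μT²/4π² = 7.488×10¹³ × (7.021×10⁵)² / 39.48 = 9.349×10²³ m³.
a = 9.778×10⁷ m = 97783 km.

r_sync ≈ 97800 km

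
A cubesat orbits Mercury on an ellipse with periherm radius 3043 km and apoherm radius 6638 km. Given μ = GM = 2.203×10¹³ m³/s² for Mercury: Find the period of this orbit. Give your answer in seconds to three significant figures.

T ≈ 14300 seconds

Semi-major axis a = (r_p + r_a)/2 = (3043.0 + 6638.0)/2 = 4840.5 km = 4.840×10⁶ m.
By Kepler's third law T = 2π√(a³/μ) = 2π × 2.269×10³ = 1.426×10⁴ s.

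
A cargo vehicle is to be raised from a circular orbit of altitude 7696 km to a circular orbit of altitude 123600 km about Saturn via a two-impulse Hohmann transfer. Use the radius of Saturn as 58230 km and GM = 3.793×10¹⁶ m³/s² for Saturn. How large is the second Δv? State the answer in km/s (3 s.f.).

r₁ = 58230 + 7696 = 65926 km = 6.5926×10⁷ m.
r₂ = 58230 + 123600 = 181830 km = 1.8183×10⁸ m.
Transfer ellipse a_t = (r₁ + r₂)/2 = 1.239×10⁸ m.
At r₁: circular v_c1 = √(μ/r₁) = 23990 m/s; transfer-perikrone v_p = √[μ(2/r₁ − 1/a_t)] = 29060 m/s.
At r₂: circular v_c2 = √(μ/r₂) = 14440 m/s; transfer-apokrone v_a = √[μ(2/r₂ − 1/a_t)] = 10540 m/s.
Δv₂ = v_c2 − v_a = 3907 m/s.
= 3.907 km/s.

Δv ≈ 3.91 km/s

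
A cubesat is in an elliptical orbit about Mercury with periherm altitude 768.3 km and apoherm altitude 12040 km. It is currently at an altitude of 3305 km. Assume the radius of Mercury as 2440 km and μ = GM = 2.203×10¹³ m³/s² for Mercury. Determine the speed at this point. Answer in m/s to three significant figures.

r_p = 2440 + 768.3 = 3208.3 km = 3.2083×10⁶ m.
r_a = 2440 + 12040 = 14480 km = 1.4480×10⁷ m.
r = 2440 + 3305 = 5745.0 km = 5.745×10⁶ m.
Semi-major axis a = (r_p + r_a)/2 = 8844.1 km = 8.844×10⁶ m.
Vis-viva: v² = μ(2/r − 1/a) = 2.203×10¹³ × (3.481×10⁻⁷ − 1.131×10⁻⁷) = 5.178×10⁶ m²/s².
v = 2276 m/s.

v ≈ 2280 m/s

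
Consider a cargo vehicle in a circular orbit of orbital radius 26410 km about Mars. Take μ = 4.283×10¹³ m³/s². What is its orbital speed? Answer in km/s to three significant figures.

r = 26410 km = 2.641×10⁷ m.
For a circular orbit v = √(μ/r) = √(4.283×10¹³ / 2.641×10⁷) = √(1.622×10⁶) = 1273 m/s.
That is 1.273 km/s.

v ≈ 1.27 km/s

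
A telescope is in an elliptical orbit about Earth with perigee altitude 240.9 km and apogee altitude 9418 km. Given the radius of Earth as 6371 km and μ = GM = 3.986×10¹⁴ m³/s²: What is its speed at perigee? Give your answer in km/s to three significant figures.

r_p = 6371 + 240.9 = 6611.9 km = 6.6119×10⁶ m.
r_a = 6371 + 9418 = 15789 km = 1.5789×10⁷ m.
Semi-major axis a = (r_p + r_a)/2 = 11200 km = 1.120×10⁷ m.
Vis-viva: v² = μ(2/r − 1/a) = 3.986×10¹⁴ × (3.025×10⁻⁷ − 8.928×10⁻⁸) = 8.498×10⁷ m²/s².
v = 9219 m/s = 9.219 km/s.

v ≈ 9.22 km/s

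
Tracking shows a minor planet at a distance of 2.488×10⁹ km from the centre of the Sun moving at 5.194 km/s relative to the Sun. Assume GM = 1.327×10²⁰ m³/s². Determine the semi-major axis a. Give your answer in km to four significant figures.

r = 2.488×10¹² m.
Specific orbital energy ε = v²/2 − μ/r = (5194)²/2 − 1.327×10²⁰/2.488×10¹² = -3.985×10⁷ J/kg.
Since ε = −μ/(2a), a = −μ/(2ε) = 1.665×10¹² m = 1.6651×10⁹ km.

a ≈ 1.665×10⁹ km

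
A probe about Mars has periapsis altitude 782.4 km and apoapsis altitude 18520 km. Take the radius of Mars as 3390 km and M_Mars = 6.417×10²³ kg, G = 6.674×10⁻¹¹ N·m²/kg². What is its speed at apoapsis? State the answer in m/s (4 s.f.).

μ = GM = 6.674×10⁻¹¹ × 6.417×10²³ = 4.283×10¹³ m³/s².
r_p = 3390 + 782.4 = 4172.4 km = 4.1724×10⁶ m.
r_a = 3390 + 18520 = 21910 km = 2.1910×10⁷ m.
Semi-major axis a = (r_p + r_a)/2 = 13041 km = 1.304×10⁷ m.
Vis-viva: v² = μ(2/r − 1/a) = 4.283×10¹³ × (9.128×10⁻⁸ − 7.668×10⁻⁸) = 6.254×10⁵ m²/s².
v = 790.8 m/s.

v ≈ 790.8 m/s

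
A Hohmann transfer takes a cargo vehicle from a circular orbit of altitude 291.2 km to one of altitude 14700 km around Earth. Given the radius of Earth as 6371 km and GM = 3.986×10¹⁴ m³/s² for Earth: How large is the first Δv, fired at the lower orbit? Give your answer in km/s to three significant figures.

Δv ≈ 1.80 km/s

r₁ = 6371 + 291.2 = 6662.2 km = 6.6622×10⁶ m.
r₂ = 6371 + 14700 = 21071 km = 2.1071×10⁷ m.
Transfer ellipse a_t = (r₁ + r₂)/2 = 1.387×10⁷ m.
At r₁: circular v_c1 = √(μ/r₁) = 7735 m/s; transfer-perigee v_p = √[μ(2/r₁ − 1/a_t)] = 9535 m/s.
Δv₁ = v_p − v_c1 = 1800 m/s.
= 1.800 km/s.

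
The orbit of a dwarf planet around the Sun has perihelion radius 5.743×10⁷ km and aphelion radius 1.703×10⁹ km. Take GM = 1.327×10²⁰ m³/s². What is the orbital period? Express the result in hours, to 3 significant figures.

T ≈ 125000 hours

Semi-major axis a = (r_p + r_a)/2 = (5.7430×10⁷ + 1.7030×10⁹)/2 = 8.8022×10⁸ km = 8.802×10¹¹ m.
By Kepler's third law T = 2π√(a³/μ) = 2π × 7.169×10⁷ = 4.504×10⁸ s.
= 1.251×10⁵ hours.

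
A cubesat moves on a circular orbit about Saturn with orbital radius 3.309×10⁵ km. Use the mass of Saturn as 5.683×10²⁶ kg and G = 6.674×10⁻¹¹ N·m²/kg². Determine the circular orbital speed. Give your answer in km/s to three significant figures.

v ≈ 10.7 km/s

μ = GM = 6.674×10⁻¹¹ × 5.683×10²⁶ = 3.793×10¹⁶ m³/s².
r = 3.309×10⁵ km = 3.309×10⁸ m.
For a circular orbit v = √(μ/r) = √(3.793×10¹⁶ / 3.309×10⁸) = √(1.146×10⁸) = 10710 m/s.
That is 10.71 km/s.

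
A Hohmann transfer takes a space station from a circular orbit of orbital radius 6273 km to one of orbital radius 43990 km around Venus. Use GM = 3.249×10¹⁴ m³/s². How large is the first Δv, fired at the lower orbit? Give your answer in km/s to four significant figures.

r₁ = 6273 km = 6.273×10⁶ m.
r₂ = 43990 km = 4.399×10⁷ m.
Transfer ellipse a_t = (r₁ + r₂)/2 = 2.513×10⁷ m.
At r₁: circular v_c1 = √(μ/r₁) = 7197 m/s; transfer-periapsis v_p = √[μ(2/r₁ − 1/a_t)] = 9521 m/s.
Δv₁ = v_p − v_c1 = 2325 m/s.
= 2.325 km/s.

Δv ≈ 2.325 km/s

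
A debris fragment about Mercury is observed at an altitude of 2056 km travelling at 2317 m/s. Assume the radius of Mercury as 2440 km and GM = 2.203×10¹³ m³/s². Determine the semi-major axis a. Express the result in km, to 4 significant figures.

a ≈ 4971 km

r = 2440 + 2056 = 4496.0 km = 4.496×10⁶ m.
Specific orbital energy ε = v²/2 − μ/r = (2317)²/2 − 2.203×10¹³/4.496×10⁶ = -2.216×10⁶ J/kg.
Since ε = −μ/(2a), a = −μ/(2ε) = 4.971×10⁶ m = 4971.4 km.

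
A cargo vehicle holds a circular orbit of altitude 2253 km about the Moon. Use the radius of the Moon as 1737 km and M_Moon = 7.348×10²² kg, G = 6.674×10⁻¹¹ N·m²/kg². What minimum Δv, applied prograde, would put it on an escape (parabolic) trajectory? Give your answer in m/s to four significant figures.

μ = GM = 6.674×10⁻¹¹ × 7.348×10²² = 4.904×10¹² m³/s².
r = 1737 + 2253 = 3990.0 km = 3.9900×10⁶ m.
Circular speed v_c = √(μ/r) = 1109 m/s.
Escape speed v_esc = √(2μ/r) = √2 × v_c = 1568 m/s.
Δv = v_esc − v_c = 459.2 m/s.

Δv ≈ 459.2 m/s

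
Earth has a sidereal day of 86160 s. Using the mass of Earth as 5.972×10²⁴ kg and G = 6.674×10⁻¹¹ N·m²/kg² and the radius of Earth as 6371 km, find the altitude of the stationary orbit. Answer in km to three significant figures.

μ = GM = 6.674×10⁻¹¹ × 5.972×10²⁴ = 3.986×10¹⁴ m³/s².
A synchronous orbit has period T, so by Kepler's third law a = (μT²/4π²)^(1/3).
μT²/4π² = 3.986×10¹⁴ × (8.616×10⁴)² / 39.48 = 7.495×10²² m³.
a = 4.216×10⁷ m = 42162 km.
Altitude h = a − R = 42162 − 6371 = 35791 km.

h_sync ≈ 35800 km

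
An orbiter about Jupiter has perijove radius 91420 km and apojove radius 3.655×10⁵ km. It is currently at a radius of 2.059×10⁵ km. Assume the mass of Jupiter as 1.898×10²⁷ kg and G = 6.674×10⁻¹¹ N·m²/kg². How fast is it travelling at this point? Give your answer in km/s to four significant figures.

v ≈ 26.00 km/s

μ = GM = 6.674×10⁻¹¹ × 1.898×10²⁷ = 1.267×10¹⁷ m³/s².
Semi-major axis a = (r_p + r_a)/2 = 2.2846×10⁵ km = 2.285×10⁸ m.
Vis-viva: v² = μ(2/r − 1/a) = 1.267×10¹⁷ × (9.713×10⁻⁹ − 4.377×10⁻⁹) = 6.760×10⁸ m²/s².
v = 26000 m/s = 26.00 km/s.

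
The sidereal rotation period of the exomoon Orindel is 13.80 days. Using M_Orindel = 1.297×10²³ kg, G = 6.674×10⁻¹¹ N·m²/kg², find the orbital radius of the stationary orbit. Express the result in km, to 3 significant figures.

μ = GM = 6.674×10⁻¹¹ × 1.297×10²³ = 8.656×10¹² m³/s².
T = 13.80 days = 1.192×10⁶ s.
A synchronous orbit has period T, so by Kepler's third law a = (μT²/4π²)^(1/3).
μT²/4π² = 8.656×10¹² × (1.192×10⁶)² / 39.48 = 3.117×10²³ m³.
a = 6.780×10⁷ m = 67803 km.

r_sync ≈ 67800 km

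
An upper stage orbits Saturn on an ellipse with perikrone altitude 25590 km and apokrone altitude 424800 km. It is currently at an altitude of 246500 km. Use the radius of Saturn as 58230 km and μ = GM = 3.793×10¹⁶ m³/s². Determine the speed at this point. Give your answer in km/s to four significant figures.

v ≈ 10.73 km/s

r_p = 58230 + 25590 = 83820 km = 8.3820×10⁷ m.
r_a = 58230 + 424800 = 483030 km = 4.8303×10⁸ m.
r = 58230 + 246500 = 3.0473×10⁵ km = 3.047×10⁸ m.
Semi-major axis a = (r_p + r_a)/2 = 2.8342×10⁵ km = 2.834×10⁸ m.
Vis-viva: v² = μ(2/r − 1/a) = 3.793×10¹⁶ × (6.563×10⁻⁹ − 3.528×10⁻⁹) = 1.151×10⁸ m²/s².
v = 10730 m/s = 10.73 km/s.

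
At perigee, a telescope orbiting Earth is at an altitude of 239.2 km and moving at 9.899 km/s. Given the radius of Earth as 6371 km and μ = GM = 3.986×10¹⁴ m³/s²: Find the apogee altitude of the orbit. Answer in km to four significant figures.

apogee altitude ≈ 22280 km

r_p = 6371 + 239.2 = 6610.2 km = 6.610×10⁶ m.
Specific energy ε = v²/2 − μ/r = -1.131×10⁷ J/kg, so a = −μ/(2ε) = 1.763×10⁷ m.
The apsides satisfy r_p + r_a = 2a, so the apogee radius is 2a − r_p = 2.865×10⁷ m = 28647 km.
Apogee altitude = 28647 − 6371 = 22276 km.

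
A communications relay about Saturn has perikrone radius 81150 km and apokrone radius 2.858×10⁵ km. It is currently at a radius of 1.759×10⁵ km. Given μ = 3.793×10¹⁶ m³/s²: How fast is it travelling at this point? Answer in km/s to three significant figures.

v ≈ 15.0 km/s

Semi-major axis a = (r_p + r_a)/2 = 1.8348×10⁵ km = 1.835×10⁸ m.
Vis-viva: v² = μ(2/r − 1/a) = 3.793×10¹⁶ × (1.137×10⁻⁸ − 5.450×10⁻⁹) = 2.245×10⁸ m²/s².
v = 14980 m/s = 14.98 km/s.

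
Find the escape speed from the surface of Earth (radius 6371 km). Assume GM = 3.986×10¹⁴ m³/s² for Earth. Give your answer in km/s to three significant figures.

v_esc ≈ 11.2 km/s

r = R = 6.371×10⁶ m.
Escape speed v_esc = √(2μ/r) = √(2 × 3.986×10¹⁴ / 6.371×10⁶) = √(1.251×10⁸) = 11190 m/s.
= 11.19 km/s.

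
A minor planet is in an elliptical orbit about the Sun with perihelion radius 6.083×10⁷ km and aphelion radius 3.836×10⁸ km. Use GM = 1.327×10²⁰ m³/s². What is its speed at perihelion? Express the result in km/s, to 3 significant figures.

Semi-major axis a = (r_p + r_a)/2 = 2.2222×10⁸ km = 2.222×10¹¹ m.
Vis-viva: v² = μ(2/r − 1/a) = 1.327×10²⁰ × (3.288×10⁻¹¹ − 4.500×10⁻¹²) = 3.766×10⁹ m²/s².
v = 61370 m/s = 61.37 km/s.

v ≈ 61.4 km/s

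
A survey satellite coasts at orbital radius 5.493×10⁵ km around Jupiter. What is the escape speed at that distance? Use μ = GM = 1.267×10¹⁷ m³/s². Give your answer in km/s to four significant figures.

r = 5.493×10⁵ km = 5.493×10⁸ m.
Escape speed v_esc = √(2μ/r) = √(2 × 1.267×10¹⁷ / 5.493×10⁸) = √(4.613×10⁸) = 21480 m/s.
= 21.48 km/s.

v_esc ≈ 21.48 km/s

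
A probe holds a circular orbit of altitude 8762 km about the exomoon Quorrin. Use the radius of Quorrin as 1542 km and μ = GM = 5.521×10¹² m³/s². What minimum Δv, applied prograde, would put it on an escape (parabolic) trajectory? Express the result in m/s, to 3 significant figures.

r = 1542 + 8762 = 10304 km = 1.0304×10⁷ m.
Circular speed v_c = √(μ/r) = 732.0 m/s.
Escape speed v_esc = √(2μ/r) = √2 × v_c = 1035 m/s.
Δv = v_esc − v_c = 303.2 m/s.

Δv ≈ 303 m/s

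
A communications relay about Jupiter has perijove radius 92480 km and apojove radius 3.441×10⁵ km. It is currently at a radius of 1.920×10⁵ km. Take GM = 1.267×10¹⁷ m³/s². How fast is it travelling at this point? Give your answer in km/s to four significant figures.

Semi-major axis a = (r_p + r_a)/2 = 2.1829×10⁵ km = 2.183×10⁸ m.
Vis-viva: v² = μ(2/r − 1/a) = 1.267×10¹⁷ × (1.042×10⁻⁸ − 4.581×10⁻⁹) = 7.394×10⁸ m²/s².
v = 27190 m/s = 27.19 km/s.

v ≈ 27.19 km/s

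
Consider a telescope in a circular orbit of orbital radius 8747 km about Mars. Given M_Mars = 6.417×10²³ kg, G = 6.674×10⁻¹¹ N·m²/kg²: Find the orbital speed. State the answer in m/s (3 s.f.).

μ = GM = 6.674×10⁻¹¹ × 6.417×10²³ = 4.283×10¹³ m³/s².
r = 8747 km = 8.747×10⁶ m.
For a circular orbit v = √(μ/r) = √(4.283×10¹³ / 8.747×10⁶) = √(4.896×10⁶) = 2213 m/s.

v ≈ 2210 m/s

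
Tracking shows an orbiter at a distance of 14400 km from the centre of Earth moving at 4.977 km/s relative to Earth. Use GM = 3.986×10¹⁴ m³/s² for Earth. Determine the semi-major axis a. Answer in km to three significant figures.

r = 1.440×10⁷ m.
Specific orbital energy ε = v²/2 − μ/r = (4977)²/2 − 3.986×10¹⁴/1.440×10⁷ = -1.530×10⁷ J/kg.
Since ε = −μ/(2a), a = −μ/(2ε) = 1.303×10⁷ m = 13030 km.

a ≈ 13000 km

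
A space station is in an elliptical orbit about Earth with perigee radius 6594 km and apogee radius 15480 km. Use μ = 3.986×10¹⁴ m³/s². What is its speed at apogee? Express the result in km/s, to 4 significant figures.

Semi-major axis a = (r_p + r_a)/2 = 11037 km = 1.104×10⁷ m.
Vis-viva: v² = μ(2/r − 1/a) = 3.986×10¹⁴ × (1.292×10⁻⁷ − 9.060×10⁻⁸) = 1.538×10⁷ m²/s².
v = 3922 m/s = 3.922 km/s.

v ≈ 3.922 km/s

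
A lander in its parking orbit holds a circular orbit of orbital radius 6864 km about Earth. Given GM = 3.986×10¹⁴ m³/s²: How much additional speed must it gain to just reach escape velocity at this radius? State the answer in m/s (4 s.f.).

r = 6864 km = 6.864×10⁶ m.
Circular speed v_c = √(μ/r) = 7620 m/s.
Escape speed v_esc = √(2μ/r) = √2 × v_c = 10780 m/s.
Δv = v_esc − v_c = 3156 m/s.

Δv ≈ 3156 m/s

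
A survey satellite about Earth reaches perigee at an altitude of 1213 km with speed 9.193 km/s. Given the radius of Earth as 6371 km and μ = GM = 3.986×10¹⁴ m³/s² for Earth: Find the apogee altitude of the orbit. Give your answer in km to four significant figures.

r_p = 6371 + 1213 = 7584.0 km = 7.584×10⁶ m.
Specific energy ε = v²/2 − μ/r = -1.030×10⁷ J/kg, so a = −μ/(2ε) = 1.935×10⁷ m.
The apsides satisfy r_p + r_a = 2a, so the apogee radius is 2a − r_p = 3.111×10⁷ m = 31106 km.
Apogee altitude = 31106 − 6371 = 24735 km.

apogee altitude ≈ 24740 km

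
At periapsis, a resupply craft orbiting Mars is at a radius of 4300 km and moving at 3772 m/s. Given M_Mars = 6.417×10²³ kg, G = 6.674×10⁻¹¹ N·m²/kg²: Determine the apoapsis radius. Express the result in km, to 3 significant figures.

apoapsis radius ≈ 10700 km

μ = GM = 6.674×10⁻¹¹ × 6.417×10²³ = 4.283×10¹³ m³/s².
r_p = 4.300×10⁶ m.
Specific energy ε = v²/2 − μ/r = -2.846×10⁶ J/kg, so a = −μ/(2ε) = 7.525×10⁶ m.
The apsides satisfy r_p + r_a = 2a, so the apoapsis radius is 2a − r_p = 1.075×10⁷ m = 10749 km.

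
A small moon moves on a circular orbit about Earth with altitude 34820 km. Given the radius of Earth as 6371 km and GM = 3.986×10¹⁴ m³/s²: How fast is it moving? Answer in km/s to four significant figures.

r = 6371 + 34820 = 41191 km = 4.1191×10⁷ m.
For a circular orbit v = √(μ/r) = √(3.986×10¹⁴ / 4.119×10⁷) = √(9.677×10⁶) = 3111 m/s.
That is 3.111 km/s.

v ≈ 3.111 km/s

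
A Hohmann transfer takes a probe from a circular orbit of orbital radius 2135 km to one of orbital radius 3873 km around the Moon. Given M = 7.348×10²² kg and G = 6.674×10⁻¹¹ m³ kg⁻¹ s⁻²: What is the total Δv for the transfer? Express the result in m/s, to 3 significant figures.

Δv_total ≈ 382 m/s

μ = GM = 6.674×10⁻¹¹ × 7.348×10²² = 4.904×10¹² m³/s².
r₁ = 2135 km = 2.135×10⁶ m.
r₂ = 3873 km = 3.873×10⁶ m.
Transfer ellipse a_t = (r₁ + r₂)/2 = 3.004×10⁶ m.
At r₁: circular v_c1 = √(μ/r₁) = 1516 m/s; transfer-perilune v_p = √[μ(2/r₁ − 1/a_t)] = 1721 m/s.
Δv₁ = v_p − v_c1 = 205.3 m/s.
At r₂: circular v_c2 = √(μ/r₂) = 1125 m/s; transfer-apolune v_a = √[μ(2/r₂ − 1/a_t)] = 948.6 m/s.
Δv₂ = v_c2 − v_a = 176.6 m/s.
Total Δv = Δv₁ + Δv₂ = 381.9 m/s.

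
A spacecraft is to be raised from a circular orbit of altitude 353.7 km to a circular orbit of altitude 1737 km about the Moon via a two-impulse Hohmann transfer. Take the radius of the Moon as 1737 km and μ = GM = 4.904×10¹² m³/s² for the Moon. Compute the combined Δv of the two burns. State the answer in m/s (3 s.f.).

r₁ = 1737 + 353.7 = 2090.7 km = 2.0907×10⁶ m.
r₂ = 1737 + 1737 = 3474.0 km = 3.4740×10⁶ m.
Transfer ellipse a_t = (r₁ + r₂)/2 = 2.782×10⁶ m.
At r₁: circular v_c1 = √(μ/r₁) = 1532 m/s; transfer-perilune v_p = √[μ(2/r₁ − 1/a_t)] = 1711 m/s.
Δv₁ = v_p − v_c1 = 179.8 m/s.
At r₂: circular v_c2 = √(μ/r₂) = 1188 m/s; transfer-apolune v_a = √[μ(2/r₂ − 1/a_t)] = 1030 m/s.
Δv₂ = v_c2 − v_a = 158.2 m/s.
Total Δv = Δv₁ + Δv₂ = 338.0 m/s.

Δv_total ≈ 338 m/s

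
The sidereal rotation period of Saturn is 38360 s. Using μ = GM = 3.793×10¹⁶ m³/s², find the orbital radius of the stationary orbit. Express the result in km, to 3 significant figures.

r_sync ≈ 1.12×10⁵ km

A synchronous orbit has period T, so by Kepler's third law a = (μT²/4π²)^(1/3).
μT²/4π² = 3.793×10¹⁶ × (3.836×10⁴)² / 39.48 = 1.414×10²⁴ m³.
a = 1.122×10⁸ m = 1.1223×10⁵ km.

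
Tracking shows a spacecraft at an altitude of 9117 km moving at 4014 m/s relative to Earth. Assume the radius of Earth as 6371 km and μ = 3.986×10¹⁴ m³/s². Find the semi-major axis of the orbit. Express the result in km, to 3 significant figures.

r = 6371 + 9117 = 15488 km = 1.549×10⁷ m.
Vis-viva rearranged: 1/a = 2/r − v²/μ = 1.291×10⁻⁷ − 4.042×10⁻⁸ = 8.871×10⁻⁸ m⁻¹.
a = 1.127×10⁷ m = 11273 km.

a ≈ 11300 km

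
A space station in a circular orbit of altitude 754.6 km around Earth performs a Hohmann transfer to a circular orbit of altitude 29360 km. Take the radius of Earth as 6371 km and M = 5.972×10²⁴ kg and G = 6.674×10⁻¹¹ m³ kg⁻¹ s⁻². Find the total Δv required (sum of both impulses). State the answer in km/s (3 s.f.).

μ = GM = 6.674×10⁻¹¹ × 5.972×10²⁴ = 3.986×10¹⁴ m³/s².
r₁ = 6371 + 754.6 = 7125.6 km = 7.1256×10⁶ m.
r₂ = 6371 + 29360 = 35731 km = 3.5731×10⁷ m.
Transfer ellipse a_t = (r₁ + r₂)/2 = 2.143×10⁷ m.
At r₁: circular v_c1 = √(μ/r₁) = 7479 m/s; transfer-perigee v_p = √[μ(2/r₁ − 1/a_t)] = 9658 m/s.
Δv₁ = v_p − v_c1 = 2179 m/s.
At r₂: circular v_c2 = √(μ/r₂) = 3340 m/s; transfer-apogee v_a = √[μ(2/r₂ − 1/a_t)] = 1926 m/s.
Δv₂ = v_c2 − v_a = 1414 m/s.
Total Δv = Δv₁ + Δv₂ = 3593 m/s = 3.593 km/s.

Δv_total ≈ 3.59 km/s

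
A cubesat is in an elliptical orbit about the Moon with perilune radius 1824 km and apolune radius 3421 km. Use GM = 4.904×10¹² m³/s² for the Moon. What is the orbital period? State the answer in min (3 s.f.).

Semi-major axis a = (r_p + r_a)/2 = (1824.0 + 3421.0)/2 = 2622.5 km = 2.622×10⁶ m.
By Kepler's third law T = 2π√(a³/μ) = 2π × 1.918×10³ = 1.205×10⁴ s.
= 200.8 min.

T ≈ 201 min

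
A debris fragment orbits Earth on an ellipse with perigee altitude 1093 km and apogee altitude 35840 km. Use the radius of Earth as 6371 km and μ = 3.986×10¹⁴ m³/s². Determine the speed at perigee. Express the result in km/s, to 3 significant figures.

v ≈ 9.53 km/s

r_p = 6371 + 1093 = 7464.0 km = 7.4640×10⁶ m.
r_a = 6371 + 35840 = 42211 km = 4.2211×10⁷ m.
Semi-major axis a = (r_p + r_a)/2 = 24838 km = 2.484×10⁷ m.
Vis-viva: v² = μ(2/r − 1/a) = 3.986×10¹⁴ × (2.680×10⁻⁷ − 4.026×10⁻⁸) = 9.076×10⁷ m²/s².
v = 9527 m/s = 9.527 km/s.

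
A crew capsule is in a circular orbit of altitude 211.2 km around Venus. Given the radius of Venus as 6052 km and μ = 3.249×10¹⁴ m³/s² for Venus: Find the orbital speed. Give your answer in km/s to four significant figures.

v ≈ 7.202 km/s

r = 6052 + 211.2 = 6263.2 km = 6.2632×10⁶ m.
For a circular orbit v = √(μ/r) = √(3.249×10¹⁴ / 6.263×10⁶) = √(5.187×10⁷) = 7202 m/s.
That is 7.202 km/s.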